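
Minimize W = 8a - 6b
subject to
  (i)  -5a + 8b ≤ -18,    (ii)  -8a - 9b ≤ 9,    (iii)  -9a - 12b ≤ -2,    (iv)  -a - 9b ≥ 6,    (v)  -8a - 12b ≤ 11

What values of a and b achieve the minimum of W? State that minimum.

Vertices and W = 8a - 6b:
  (58/33, -38/33) → W = 692/33
  (114/53, -48/53) → W = 1200/53
  (13, -115/12) → W = 323/2
The feasible region is unbounded (it extends along (3, -2), (9, -1)), but W strictly increases along every unbounded feasible direction, so there is no improving ray and the minimum is attained at a vertex.

At the optimal vertex, -5a + 8b = -18 and -9a - 12b = -2.
Solving simultaneously gives a = 58/33, b = -38/33.

a = 58/33, b = -38/33, minimum W = 692/33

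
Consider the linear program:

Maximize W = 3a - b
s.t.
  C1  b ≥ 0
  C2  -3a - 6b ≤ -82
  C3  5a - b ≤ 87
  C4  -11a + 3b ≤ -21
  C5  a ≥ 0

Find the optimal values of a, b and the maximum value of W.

Corner points and W = 3a - b:
  (604/33, 149/33) → W = 1663/33
  (124/25, 839/75) → W = 277/75
  (60, 213) → W = -33

a = 604/33, b = 149/33, maximum W = 1663/33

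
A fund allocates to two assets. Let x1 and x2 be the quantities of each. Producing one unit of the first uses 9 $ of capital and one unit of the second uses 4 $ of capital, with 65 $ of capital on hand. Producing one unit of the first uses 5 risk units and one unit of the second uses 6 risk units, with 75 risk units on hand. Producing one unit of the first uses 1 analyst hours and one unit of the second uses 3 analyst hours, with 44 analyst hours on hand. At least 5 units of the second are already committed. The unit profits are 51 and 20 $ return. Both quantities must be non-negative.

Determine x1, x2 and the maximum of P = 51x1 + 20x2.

x1 = 5, x2 = 5, maximum P = 355

Vertices and P = 51x1 + 20x2:
  (0, 25/2) → P = 250
  (0, 5) → P = 100
  (45/17, 175/17) → P = 5795/17
  (5, 5) → P = 355

The optimum lies where 9x1 + 4x2 = 65 and x2 = 5.
Solving simultaneously gives x1 = 5, x2 = 5.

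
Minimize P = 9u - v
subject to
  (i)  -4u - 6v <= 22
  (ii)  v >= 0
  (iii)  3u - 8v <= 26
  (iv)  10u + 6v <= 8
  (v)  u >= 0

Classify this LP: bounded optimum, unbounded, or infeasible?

bounded optimum

Corner points and P = 9u - v:
  (4/5, 0) → P = 36/5
  (0, 0) → P = 0
  (0, 4/3) → P = -4/3
The feasible region has finitely many vertices and no improving ray; the minimum is -4/3 at (0, 4/3).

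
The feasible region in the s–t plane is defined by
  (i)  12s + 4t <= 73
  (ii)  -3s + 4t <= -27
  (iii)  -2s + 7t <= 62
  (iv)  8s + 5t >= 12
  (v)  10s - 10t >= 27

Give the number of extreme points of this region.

3

Of the 10 pairwise boundary intersections, those satisfying every inequality are:
  (20/3, -7/4)
  (317/28, -110/7)
  (183/47, -180/47)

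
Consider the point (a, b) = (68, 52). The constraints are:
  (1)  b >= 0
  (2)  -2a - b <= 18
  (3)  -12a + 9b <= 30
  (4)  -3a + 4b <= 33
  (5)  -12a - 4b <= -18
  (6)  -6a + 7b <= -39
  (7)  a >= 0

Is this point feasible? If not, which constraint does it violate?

(1): 52 ≥ 0 ✓
(2): -188 ≤ 18 ✓
(3): -348 ≤ 30 ✓
(4): 4 ≤ 33 ✓
(5): -1024 ≤ -18 ✓
(6): -44 ≤ -39 ✓
(7): 68 ≥ 0 ✓

feasible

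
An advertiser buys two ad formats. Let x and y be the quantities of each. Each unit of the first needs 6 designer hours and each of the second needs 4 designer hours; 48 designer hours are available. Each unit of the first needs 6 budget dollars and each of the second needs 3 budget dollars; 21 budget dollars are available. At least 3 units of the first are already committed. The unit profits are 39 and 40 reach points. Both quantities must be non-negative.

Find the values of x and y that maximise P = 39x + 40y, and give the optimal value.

x = 3, y = 1, maximum P = 157

Extreme points and P = 39x + 40y:
  (7/2, 0) → P = 273/2
  (3, 0) → P = 117
  (3, 1) → P = 157

The optimum lies where 6x + 3y = 21 and x = 3.
Solving simultaneously gives x = 3, y = 1.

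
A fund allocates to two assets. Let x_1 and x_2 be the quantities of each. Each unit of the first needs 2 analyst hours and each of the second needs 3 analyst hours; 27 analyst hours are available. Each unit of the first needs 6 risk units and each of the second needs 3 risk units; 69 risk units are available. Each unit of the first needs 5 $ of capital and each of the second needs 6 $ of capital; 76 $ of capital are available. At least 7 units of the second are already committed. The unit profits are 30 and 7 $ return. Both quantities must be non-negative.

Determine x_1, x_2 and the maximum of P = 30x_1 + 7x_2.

Vertices and P = 30x_1 + 7x_2:
  (0, 9) → P = 63
  (0, 7) → P = 49
  (3, 7) → P = 139

At the optimal vertex, 2x_1 + 3x_2 = 27 and x_2 = 7.
Solving simultaneously gives x_1 = 3, x_2 = 7.

x_1 = 3, x_2 = 7, maximum P = 139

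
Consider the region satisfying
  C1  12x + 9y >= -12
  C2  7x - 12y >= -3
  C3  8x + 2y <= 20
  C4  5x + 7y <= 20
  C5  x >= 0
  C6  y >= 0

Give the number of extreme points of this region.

5

Pairwise boundary intersections that survive every other constraint:
  (219/109, 155/109)
  (0, 1/4)
  (50/23, 30/23)
  (5/2, 0)
  (0, 0)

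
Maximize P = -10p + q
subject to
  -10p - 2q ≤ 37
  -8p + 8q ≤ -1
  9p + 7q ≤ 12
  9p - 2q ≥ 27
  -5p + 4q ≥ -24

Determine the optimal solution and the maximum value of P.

p = 30/13, q = -81/26, maximum P = -681/26

Extreme points and P = -10p + q:
  (71/27, -5/3) → P = -755/27
  (216/71, -156/71) → P = -2316/71
  (30/13, -81/26) → P = -681/26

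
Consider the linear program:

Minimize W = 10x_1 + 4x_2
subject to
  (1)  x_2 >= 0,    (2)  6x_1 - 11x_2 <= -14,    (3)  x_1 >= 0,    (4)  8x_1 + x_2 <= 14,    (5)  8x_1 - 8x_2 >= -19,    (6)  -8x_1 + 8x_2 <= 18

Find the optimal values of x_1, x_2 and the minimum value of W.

x_1 = 0, x_2 = 14/11, minimum W = 56/11

Extreme points and W = 10x_1 + 4x_2:
  (0, 14/11) → W = 56/11
  (70/47, 98/47) → W = 1092/47
  (0, 9/4) → W = 9
  (47/36, 32/9) → W = 491/18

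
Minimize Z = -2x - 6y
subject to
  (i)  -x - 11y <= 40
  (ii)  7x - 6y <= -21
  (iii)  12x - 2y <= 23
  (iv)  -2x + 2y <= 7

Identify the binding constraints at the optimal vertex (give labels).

(ii) and (iv)

Extreme points and Z = -2x - 6y:
  (-471/83, -259/83) → Z = 2496/83
  (-157/24, -73/24) → Z = 94/3
  (0, 7/2) → Z = -21

The minimum is at (0, 7/2). Substituting into each constraint, equality holds for (ii) and (iv); the remaining constraints have slack.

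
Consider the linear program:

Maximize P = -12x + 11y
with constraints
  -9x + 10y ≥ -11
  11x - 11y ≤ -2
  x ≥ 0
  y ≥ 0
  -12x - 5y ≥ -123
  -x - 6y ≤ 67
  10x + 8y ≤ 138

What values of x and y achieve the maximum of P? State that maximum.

x = 0, y = 69/4, maximum P = 759/4

Corner points and P = -12x + 11y:
  (0, 2/11) → P = 2
  (79/11, 81/11) → P = -57/11
  (0, 69/4) → P = 759/4
  (147/23, 213/23) → P = 579/23

The binding constraints are x = 0 and 10x + 8y = 138.
Solving simultaneously gives x = 0, y = 69/4.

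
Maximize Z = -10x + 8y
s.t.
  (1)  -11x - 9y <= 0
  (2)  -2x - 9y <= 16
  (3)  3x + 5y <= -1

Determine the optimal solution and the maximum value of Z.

Vertices and Z = -10x + 8y:
  (16/9, -176/81) → Z = -2848/81
  (9/28, -11/28) → Z = -89/14
  (71/17, -46/17) → Z = -1078/17

The optimum lies where -11x - 9y = 0 and 3x + 5y = -1.
Solving simultaneously gives x = 9/28, y = -11/28.

x = 9/28, y = -11/28, maximum Z = -89/14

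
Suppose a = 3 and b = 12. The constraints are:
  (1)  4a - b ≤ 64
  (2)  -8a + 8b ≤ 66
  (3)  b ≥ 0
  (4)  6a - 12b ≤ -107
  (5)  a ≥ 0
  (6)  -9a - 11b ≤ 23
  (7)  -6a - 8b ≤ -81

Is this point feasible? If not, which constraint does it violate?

not feasible — violates (2)

Constraint (2): -8a + 8b = 72, which is not ≤ 66. All other constraints are satisfied.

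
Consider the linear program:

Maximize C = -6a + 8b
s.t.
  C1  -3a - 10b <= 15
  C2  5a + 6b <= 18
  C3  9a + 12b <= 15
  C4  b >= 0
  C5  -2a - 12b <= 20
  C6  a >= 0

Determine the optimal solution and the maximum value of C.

Vertices and C = -6a + 8b:
  (5/3, 0) → C = -10
  (0, 5/4) → C = 10
  (0, 0) → C = 0

a = 0, b = 5/4, maximum C = 10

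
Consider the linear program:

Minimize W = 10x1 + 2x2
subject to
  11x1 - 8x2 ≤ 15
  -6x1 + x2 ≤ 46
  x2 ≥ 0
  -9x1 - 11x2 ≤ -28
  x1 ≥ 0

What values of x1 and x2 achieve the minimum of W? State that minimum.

x1 = 0, x2 = 28/11, minimum W = 56/11

The feasible region is unbounded (it extends along (1, 6), (8, 11)), but W strictly increases along every unbounded feasible direction, so there is no improving ray and the minimum is attained at a vertex.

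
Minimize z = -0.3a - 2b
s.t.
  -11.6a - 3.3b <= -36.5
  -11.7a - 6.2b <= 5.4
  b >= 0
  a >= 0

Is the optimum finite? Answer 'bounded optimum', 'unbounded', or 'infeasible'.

unbounded

From the feasible point (365/116, 0), moving in the direction (0, 1) keeps every constraint satisfied while z decreases without bound.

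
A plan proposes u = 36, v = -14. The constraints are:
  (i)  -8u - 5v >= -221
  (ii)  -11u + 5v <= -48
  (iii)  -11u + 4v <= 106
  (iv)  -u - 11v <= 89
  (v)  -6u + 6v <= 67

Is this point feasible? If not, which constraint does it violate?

not feasible — violates (iv)

Constraint (iv): -u - 11v = 118, which is not ≤ 89. All other constraints are satisfied.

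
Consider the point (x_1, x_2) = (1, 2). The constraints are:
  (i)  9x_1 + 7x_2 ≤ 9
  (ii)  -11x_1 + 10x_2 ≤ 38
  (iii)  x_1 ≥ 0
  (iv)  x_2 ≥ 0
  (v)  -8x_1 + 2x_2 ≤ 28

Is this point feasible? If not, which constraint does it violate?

Constraint (i): 9x_1 + 7x_2 = 23, which is not ≤ 9. All other constraints are satisfied.

not feasible — violates (i)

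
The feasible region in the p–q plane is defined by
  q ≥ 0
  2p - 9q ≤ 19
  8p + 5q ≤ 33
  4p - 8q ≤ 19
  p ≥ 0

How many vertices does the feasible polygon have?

3

Pairwise boundary intersections that survive every other constraint:
  (33/8, 0)
  (0, 0)
  (0, 33/5)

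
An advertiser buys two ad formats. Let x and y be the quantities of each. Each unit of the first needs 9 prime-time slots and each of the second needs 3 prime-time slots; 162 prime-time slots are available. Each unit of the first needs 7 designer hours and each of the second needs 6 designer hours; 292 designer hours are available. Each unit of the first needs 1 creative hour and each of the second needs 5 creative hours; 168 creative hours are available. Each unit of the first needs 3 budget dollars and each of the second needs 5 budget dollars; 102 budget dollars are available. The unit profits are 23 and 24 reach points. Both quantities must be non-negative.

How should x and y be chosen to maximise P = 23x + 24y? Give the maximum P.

x = 14, y = 12, maximum P = 610

Vertices and P = 23x + 24y:
  (0, 0) → P = 0
  (0, 102/5) → P = 2448/5
  (18, 0) → P = 414
  (14, 12) → P = 610

The optimum lies where 9x + 3y = 162 and 3x + 5y = 102.
Solving simultaneously gives x = 14, y = 12.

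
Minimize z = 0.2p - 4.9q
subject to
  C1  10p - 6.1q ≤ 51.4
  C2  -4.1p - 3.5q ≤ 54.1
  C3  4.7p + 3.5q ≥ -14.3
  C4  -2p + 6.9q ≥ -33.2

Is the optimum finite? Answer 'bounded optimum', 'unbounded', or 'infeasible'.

From the feasible point (7607/2840, -573/142), moving in the direction (6.1, 10) keeps every constraint satisfied while z decreases without bound.

unbounded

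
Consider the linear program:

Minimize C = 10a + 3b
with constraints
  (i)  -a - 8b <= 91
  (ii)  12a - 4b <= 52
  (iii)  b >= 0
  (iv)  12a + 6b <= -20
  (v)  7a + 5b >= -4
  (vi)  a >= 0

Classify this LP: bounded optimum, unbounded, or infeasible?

infeasible

The boundaries 12a - 4b = 52 and b = 0 meet at (13/3, 0), but that point violates 12a + 6b ≤ -20. Every candidate vertex is excluded by some other constraint, so the feasible region is empty.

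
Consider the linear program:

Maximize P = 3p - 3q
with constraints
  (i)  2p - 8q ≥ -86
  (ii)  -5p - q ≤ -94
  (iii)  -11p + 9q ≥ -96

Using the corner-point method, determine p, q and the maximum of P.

Feasible corners and P = 3p - 3q:
  (111/7, 103/7) → P = 24/7
  (771/35, 569/35) → P = 606/35
  (471/28, 277/28) → P = 291/14

The optimum lies where -5p - q = -94 and -11p + 9q = -96.
Solving simultaneously gives p = 471/28, q = 277/28.

p = 471/28, q = 277/28, maximum P = 291/14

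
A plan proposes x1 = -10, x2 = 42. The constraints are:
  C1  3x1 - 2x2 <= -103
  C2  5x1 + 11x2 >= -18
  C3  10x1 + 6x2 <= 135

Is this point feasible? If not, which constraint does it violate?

Constraint C3: 10x1 + 6x2 = 152, which is not ≤ 135. All other constraints are satisfied.

not feasible — violates C3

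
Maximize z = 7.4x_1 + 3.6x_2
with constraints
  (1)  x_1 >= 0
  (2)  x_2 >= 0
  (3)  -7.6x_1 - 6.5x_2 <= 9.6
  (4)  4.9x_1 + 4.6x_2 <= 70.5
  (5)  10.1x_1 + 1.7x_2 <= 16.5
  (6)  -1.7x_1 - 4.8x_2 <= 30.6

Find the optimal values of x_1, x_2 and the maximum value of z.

x_1 = 0, x_2 = 165/17, maximum z = 594/17

Vertices and z = 7.4x_1 + 3.6x_2:
  (0, 0) → z = 0
  (0, 165/17) → z = 594/17
  (165/101, 0) → z = 1221/101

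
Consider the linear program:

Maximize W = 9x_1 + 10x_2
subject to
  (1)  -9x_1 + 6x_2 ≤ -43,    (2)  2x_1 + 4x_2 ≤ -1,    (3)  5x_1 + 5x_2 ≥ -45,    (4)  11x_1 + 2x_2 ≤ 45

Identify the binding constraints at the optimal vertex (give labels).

(2) and (4)

Vertices and W = 9x_1 + 10x_2:
  (83/24, -95/48) → W = 34/3
  (-11/15, -124/15) → W = -1339/15
  (91/20, -101/40) → W = 157/10
  (7, -16) → W = -97

The maximum is at (91/20, -101/40). Substituting into each constraint, equality holds for (2) and (4); the remaining constraints have slack.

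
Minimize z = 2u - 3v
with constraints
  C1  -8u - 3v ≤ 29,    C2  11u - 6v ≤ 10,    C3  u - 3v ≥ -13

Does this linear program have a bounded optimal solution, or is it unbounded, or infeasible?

Vertices and z = 2u - 3v:
  (-16/9, -133/27) → z = 101/9
  (-14/3, 25/9) → z = -53/3
  (4, 17/3) → z = -9
The feasible region has finitely many vertices and no improving ray; the minimum is -53/3 at (-14/3, 25/9).

bounded optimum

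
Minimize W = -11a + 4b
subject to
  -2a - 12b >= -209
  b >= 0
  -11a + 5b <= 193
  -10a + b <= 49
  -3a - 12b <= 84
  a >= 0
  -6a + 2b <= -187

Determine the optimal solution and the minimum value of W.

Corner points and W = -11a + 4b:
  (209/2, 0) → W = -2299/2
  (1331/38, 220/19) → W = -12881/38
  (187/6, 0) → W = -2057/6

a = 209/2, b = 0, minimum W = -2299/2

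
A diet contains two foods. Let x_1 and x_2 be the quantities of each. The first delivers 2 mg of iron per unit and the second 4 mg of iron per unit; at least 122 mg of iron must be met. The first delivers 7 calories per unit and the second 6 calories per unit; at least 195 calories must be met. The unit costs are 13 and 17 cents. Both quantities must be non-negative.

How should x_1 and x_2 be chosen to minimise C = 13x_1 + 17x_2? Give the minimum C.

x_1 = 3, x_2 = 29, minimum C = 532

Feasible corners and C = 13x_1 + 17x_2:
  (0, 65/2) → C = 1105/2
  (61, 0) → C = 793
  (3, 29) → C = 532
The feasible region is unbounded (it extends along (0, 1), (1, 0)), but C strictly increases along every unbounded feasible direction, so there is no improving ray and the minimum is attained at a vertex.

At the optimal vertex, 2x_1 + 4x_2 = 122 and 7x_1 + 6x_2 = 195.
Solving simultaneously gives x_1 = 3, x_2 = 29.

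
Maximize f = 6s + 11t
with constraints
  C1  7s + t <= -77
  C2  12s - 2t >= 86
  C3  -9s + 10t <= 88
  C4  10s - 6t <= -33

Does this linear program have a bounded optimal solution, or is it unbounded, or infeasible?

infeasible

The boundaries 7s + t = -77 and 12s - 2t = 86 meet at (-34/13, -763/13), but that point violates 10s - 6t ≤ -33. Every candidate vertex is excluded by some other constraint, so the feasible region is empty.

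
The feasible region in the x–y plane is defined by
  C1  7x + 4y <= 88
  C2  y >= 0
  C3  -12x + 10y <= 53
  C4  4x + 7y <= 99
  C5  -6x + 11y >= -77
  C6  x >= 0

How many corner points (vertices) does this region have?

5

Intersecting each pair of boundary lines and keeping only the points that satisfy every inequality leaves:
  (88/7, 0)
  (20/3, 31/3)
  (0, 0)
  (619/124, 350/31)
  (0, 53/10)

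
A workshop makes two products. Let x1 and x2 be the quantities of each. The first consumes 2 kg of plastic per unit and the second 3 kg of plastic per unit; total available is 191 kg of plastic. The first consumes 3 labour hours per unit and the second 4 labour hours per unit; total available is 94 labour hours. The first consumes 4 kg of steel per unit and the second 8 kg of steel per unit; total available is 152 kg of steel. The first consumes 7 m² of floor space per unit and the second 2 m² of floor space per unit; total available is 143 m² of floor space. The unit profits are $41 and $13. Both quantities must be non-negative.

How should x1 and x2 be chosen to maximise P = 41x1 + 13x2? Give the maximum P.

Vertices and P = 41x1 + 13x2:
  (0, 0) → P = 0
  (0, 19) → P = 247
  (143/7, 0) → P = 5863/7
  (35/2, 41/4) → P = 3403/4

The optimum lies where 4x1 + 8x2 = 152 and 7x1 + 2x2 = 143.
Solving simultaneously gives x1 = 35/2, x2 = 41/4.

x1 = 35/2, x2 = 41/4, maximum P = 3403/4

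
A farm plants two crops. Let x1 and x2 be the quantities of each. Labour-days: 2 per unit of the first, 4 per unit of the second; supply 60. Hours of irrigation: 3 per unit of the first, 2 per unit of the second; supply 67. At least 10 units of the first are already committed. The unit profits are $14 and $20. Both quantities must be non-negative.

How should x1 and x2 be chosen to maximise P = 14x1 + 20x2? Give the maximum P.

The optimum lies where 2x1 + 4x2 = 60 and 3x1 + 2x2 = 67.
Solving simultaneously gives x1 = 37/2, x2 = 23/4.

x1 = 37/2, x2 = 23/4, maximum P = 374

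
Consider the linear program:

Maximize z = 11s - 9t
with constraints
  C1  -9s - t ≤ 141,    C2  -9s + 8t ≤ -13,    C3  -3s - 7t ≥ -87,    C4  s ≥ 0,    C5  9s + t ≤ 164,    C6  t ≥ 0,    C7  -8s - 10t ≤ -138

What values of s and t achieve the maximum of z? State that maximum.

At the optimal vertex, 9s + t = 164 and t = 0.
Solving simultaneously gives s = 164/9, t = 0.

s = 164/9, t = 0, maximum z = 1804/9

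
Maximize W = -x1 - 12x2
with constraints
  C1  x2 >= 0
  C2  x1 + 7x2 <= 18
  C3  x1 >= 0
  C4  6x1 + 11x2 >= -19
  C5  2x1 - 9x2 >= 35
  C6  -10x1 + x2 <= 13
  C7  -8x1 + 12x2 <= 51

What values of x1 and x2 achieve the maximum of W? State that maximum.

x1 = 35/2, x2 = 0, maximum W = -35/2

Feasible corners and W = -x1 - 12x2:
  (18, 0) → W = -18
  (35/2, 0) → W = -35/2
  (407/23, 1/23) → W = -419/23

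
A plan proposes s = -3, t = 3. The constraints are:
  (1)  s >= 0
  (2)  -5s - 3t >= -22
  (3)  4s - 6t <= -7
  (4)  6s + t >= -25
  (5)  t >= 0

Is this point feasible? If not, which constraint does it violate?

not feasible — violates (1)

Constraint (1): s = -3, which is not ≥ 0. All other constraints are satisfied.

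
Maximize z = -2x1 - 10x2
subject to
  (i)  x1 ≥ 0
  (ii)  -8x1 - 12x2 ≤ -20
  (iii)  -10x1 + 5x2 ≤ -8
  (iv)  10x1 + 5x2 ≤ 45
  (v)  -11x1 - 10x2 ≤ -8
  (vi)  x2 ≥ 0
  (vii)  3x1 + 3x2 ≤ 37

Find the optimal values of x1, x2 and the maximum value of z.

x1 = 5/2, x2 = 0, maximum z = -5

Corner points and z = -2x1 - 10x2:
  (49/40, 17/20) → z = -219/20
  (5/2, 0) → z = -5
  (53/20, 37/10) → z = -423/10
  (9/2, 0) → z = -9

The optimum lies where -8x1 - 12x2 = -20 and x2 = 0.
Solving simultaneously gives x1 = 5/2, x2 = 0.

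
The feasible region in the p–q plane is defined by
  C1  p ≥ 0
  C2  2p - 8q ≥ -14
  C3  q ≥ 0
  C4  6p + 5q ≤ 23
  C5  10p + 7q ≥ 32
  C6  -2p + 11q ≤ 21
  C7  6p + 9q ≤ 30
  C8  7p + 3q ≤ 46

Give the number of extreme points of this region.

5

The feasible vertices (each the meet of two boundaries and inside every other half-plane) are:
  (79/47, 102/47)
  (19/11, 24/11)
  (23/6, 0)
  (16/5, 0)
  (19/8, 7/4)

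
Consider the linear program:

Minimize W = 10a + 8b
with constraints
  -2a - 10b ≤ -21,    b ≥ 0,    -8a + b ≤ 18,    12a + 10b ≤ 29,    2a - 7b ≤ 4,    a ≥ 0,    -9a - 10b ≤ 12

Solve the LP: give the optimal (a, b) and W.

Extreme points and W = 10a + 8b:
  (4/5, 97/50) → W = 588/25
  (0, 21/10) → W = 84/5
  (0, 29/10) → W = 116/5

a = 0, b = 21/10, minimum W = 84/5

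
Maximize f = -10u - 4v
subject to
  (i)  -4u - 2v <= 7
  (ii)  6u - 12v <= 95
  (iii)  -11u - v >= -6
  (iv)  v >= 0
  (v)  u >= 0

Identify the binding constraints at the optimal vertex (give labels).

Feasible corners and f = -10u - 4v:
  (6/11, 0) → f = -60/11
  (0, 6) → f = -24
  (0, 0) → f = 0

The maximum is at (0, 0). Substituting into each constraint, equality holds for (iv) and (v); the remaining constraints have slack.

(iv) and (v)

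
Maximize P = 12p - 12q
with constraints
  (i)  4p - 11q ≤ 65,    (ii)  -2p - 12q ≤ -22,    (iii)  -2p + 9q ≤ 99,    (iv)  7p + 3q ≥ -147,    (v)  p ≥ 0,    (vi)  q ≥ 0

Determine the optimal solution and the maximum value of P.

Extreme points and P = 12p - 12q:
  (837/7, 263/7) → P = 984
  (65/4, 0) → P = 195
  (0, 11/6) → P = -22
  (11, 0) → P = 132
  (0, 11) → P = -132

At the optimal vertex, 4p - 11q = 65 and -2p + 9q = 99.
Solving simultaneously gives p = 837/7, q = 263/7.

p = 837/7, q = 263/7, maximum P = 984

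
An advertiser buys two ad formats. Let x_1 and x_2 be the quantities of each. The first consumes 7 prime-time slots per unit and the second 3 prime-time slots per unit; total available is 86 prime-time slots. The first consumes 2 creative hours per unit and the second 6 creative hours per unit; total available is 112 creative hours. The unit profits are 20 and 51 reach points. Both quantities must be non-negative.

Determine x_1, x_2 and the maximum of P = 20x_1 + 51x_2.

Feasible corners and P = 20x_1 + 51x_2:
  (0, 0) → P = 0
  (0, 56/3) → P = 952
  (86/7, 0) → P = 1720/7
  (5, 17) → P = 967

x_1 = 5, x_2 = 17, maximum P = 967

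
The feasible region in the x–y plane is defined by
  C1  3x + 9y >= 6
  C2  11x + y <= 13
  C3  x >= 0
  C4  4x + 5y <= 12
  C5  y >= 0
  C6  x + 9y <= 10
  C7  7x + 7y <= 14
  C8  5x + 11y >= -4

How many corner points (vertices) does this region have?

The feasible vertices (each the meet of two boundaries and inside every other half-plane) are:
  (37/32, 9/32)
  (0, 2/3)
  (11/10, 9/10)
  (0, 10/9)
  (1, 1)

5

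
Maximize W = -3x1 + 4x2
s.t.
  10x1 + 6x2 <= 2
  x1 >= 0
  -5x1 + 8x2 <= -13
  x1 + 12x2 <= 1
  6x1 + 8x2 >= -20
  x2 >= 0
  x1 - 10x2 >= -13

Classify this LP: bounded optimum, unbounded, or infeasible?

infeasible

The boundaries 10x1 + 6x2 = 2 and -5x1 + 8x2 = -13 meet at (47/55, -12/11), but that point violates x2 ≥ 0. Every candidate vertex is excluded by some other constraint, so the feasible region is empty.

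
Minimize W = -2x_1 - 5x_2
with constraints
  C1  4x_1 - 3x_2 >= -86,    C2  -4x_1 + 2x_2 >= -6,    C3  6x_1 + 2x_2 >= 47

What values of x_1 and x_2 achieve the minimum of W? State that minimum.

Vertices and W = -2x_1 - 5x_2:
  (95/2, 92) → W = -555
  (-31/26, 352/13) → W = -133
  (53/10, 38/5) → W = -243/5

The optimum lies where 4x_1 - 3x_2 = -86 and -4x_1 + 2x_2 = -6.
Solving simultaneously gives x_1 = 95/2, x_2 = 92.

x_1 = 95/2, x_2 = 92, minimum W = -555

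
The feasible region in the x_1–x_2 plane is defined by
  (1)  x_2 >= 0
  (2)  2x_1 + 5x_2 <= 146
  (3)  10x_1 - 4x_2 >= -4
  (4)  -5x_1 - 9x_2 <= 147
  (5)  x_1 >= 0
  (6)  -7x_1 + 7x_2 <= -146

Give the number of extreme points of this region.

Of the 15 pairwise boundary intersections, those satisfying every inequality are:
  (73, 0)
  (146/7, 0)
  (1752/49, 730/49)

3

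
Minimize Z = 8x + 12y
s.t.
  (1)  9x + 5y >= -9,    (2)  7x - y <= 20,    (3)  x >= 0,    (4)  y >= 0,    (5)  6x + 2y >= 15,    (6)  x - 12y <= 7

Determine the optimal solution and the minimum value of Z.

Corner points and Z = 8x + 12y:
  (20/7, 0) → Z = 160/7
  (0, 15/2) → Z = 90
  (5/2, 0) → Z = 20
The feasible region is unbounded (it extends along (0, 1), (1, 7)), but Z strictly increases along every unbounded feasible direction, so there is no improving ray and the minimum is attained at a vertex.

x = 5/2, y = 0, minimum Z = 20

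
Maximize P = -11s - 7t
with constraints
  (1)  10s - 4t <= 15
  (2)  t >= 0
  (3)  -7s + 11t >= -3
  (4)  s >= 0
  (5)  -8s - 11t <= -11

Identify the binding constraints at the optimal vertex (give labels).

Vertices and P = -11s - 7t:
  (153/82, 75/82) → P = -1104/41
  (14/15, 53/165) → P = -413/33
  (0, 1) → P = -7
The feasible region is unbounded (it extends along (0, 1), (2, 5)), but P strictly decreases along every unbounded feasible direction, so there is no improving ray and the maximum is attained at a vertex.

The maximum is at (0, 1). Substituting into each constraint, equality holds for (4) and (5); the remaining constraints have slack.

(4) and (5)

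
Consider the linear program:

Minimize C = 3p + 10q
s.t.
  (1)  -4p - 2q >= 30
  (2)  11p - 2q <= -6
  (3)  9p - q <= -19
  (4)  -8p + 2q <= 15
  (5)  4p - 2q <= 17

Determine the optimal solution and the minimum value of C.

p = -8, q = -49/2, minimum C = -269

Vertices and C = 3p + 10q:
  (-34/11, -97/11) → C = -1072/11
  (-15/4, -15/2) → C = -345/4
  (-55/14, -229/14) → C = -2455/14
  (-8, -49/2) → C = -269

The binding constraints are -8p + 2q = 15 and 4p - 2q = 17.
Solving simultaneously gives p = -8, q = -49/2.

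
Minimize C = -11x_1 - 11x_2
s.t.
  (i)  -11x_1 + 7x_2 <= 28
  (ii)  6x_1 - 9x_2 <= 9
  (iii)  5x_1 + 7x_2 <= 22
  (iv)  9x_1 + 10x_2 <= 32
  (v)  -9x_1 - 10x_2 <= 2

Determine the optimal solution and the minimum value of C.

Feasible corners and C = -11x_1 - 11x_2:
  (-3/8, 191/56) → C = -935/28
  (-294/173, 230/173) → C = 704/173
  (126/47, 37/47) → C = -1793/47
  (24/47, -31/47) → C = 77/47
  (4/13, 38/13) → C = -462/13

The binding constraints are 6x_1 - 9x_2 = 9 and 9x_1 + 10x_2 = 32.
Solving simultaneously gives x_1 = 126/47, x_2 = 37/47.

x_1 = 126/47, x_2 = 37/47, minimum C = -1793/47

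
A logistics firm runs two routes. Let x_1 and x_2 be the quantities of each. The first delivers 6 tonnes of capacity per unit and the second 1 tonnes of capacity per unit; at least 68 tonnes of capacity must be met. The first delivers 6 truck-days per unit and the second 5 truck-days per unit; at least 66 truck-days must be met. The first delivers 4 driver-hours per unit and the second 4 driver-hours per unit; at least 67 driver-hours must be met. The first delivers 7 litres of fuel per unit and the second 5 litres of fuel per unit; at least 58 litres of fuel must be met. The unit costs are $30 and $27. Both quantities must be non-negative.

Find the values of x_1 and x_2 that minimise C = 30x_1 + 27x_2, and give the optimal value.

Corner points and C = 30x_1 + 27x_2:
  (0, 68) → C = 1836
  (67/4, 0) → C = 1005/2
  (41/4, 13/2) → C = 483
The feasible region is unbounded (it extends along (0, 1), (1, 0)), but C strictly increases along every unbounded feasible direction, so there is no improving ray and the minimum is attained at a vertex.

The binding constraints are 6x_1 + x_2 = 68 and 4x_1 + 4x_2 = 67.
Solving simultaneously gives x_1 = 41/4, x_2 = 13/2.

x_1 = 41/4, x_2 = 13/2, minimum C = 483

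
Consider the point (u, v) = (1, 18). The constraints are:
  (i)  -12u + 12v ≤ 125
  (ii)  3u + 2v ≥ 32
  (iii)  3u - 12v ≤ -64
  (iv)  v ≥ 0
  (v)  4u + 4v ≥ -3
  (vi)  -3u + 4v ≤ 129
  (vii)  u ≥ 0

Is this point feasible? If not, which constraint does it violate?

not feasible — violates (i)

Constraint (i): -12u + 12v = 204, which is not ≤ 125. All other constraints are satisfied.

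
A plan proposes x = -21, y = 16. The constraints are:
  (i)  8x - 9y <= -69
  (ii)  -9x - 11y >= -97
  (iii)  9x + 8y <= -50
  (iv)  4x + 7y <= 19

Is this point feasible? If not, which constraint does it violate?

not feasible — violates (iv)

Constraint (iv): 4x + 7y = 28, which is not ≤ 19. All other constraints are satisfied.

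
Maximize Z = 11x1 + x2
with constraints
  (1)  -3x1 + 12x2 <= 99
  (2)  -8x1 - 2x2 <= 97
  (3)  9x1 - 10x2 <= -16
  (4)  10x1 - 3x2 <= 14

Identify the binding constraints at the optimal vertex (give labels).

(1) and (4)

Corner points and Z = 11x1 + x2:
  (-227/17, 167/34) → Z = -4827/34
  (155/37, 344/37) → Z = 2049/37
  (-501/49, -745/98) → Z = -1681/14
  (188/73, 286/73) → Z = 2354/73

The maximum is at (155/37, 344/37). Substituting into each constraint, equality holds for (1) and (4); the remaining constraints have slack.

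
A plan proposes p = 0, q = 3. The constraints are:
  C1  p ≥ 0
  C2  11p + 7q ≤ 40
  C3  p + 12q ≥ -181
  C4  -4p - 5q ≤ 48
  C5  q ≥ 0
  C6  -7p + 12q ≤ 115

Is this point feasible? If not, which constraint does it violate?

C1: 0 ≥ 0 ✓
C2: 21 ≤ 40 ✓
C3: 36 ≥ -181 ✓
C4: -15 ≤ 48 ✓
C5: 3 ≥ 0 ✓
C6: 36 ≤ 115 ✓

feasible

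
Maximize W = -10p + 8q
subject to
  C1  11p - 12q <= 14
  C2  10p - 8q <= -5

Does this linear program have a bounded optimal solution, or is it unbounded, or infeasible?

From the feasible point (-43/8, -195/32), moving in the direction (-12, -11) keeps every constraint satisfied while W increases without bound.

unbounded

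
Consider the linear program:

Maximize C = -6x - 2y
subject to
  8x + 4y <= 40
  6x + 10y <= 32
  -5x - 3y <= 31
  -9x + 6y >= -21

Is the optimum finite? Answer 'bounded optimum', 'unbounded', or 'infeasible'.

Vertices and C = -6x - 2y:
  (-203/16, 173/16) → C = 109/2
  (67/21, 9/7) → C = -152/7
  (-41/19, -128/19) → C = 502/19
The feasible region has finitely many vertices and no improving ray; the maximum is 109/2 at (-203/16, 173/16).

bounded optimum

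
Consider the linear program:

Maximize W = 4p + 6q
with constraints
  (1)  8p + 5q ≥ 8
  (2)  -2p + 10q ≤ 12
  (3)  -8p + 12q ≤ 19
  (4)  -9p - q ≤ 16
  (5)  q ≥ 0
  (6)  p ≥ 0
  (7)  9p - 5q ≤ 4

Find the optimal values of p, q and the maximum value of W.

p = 5/4, q = 29/20, maximum W = 137/10

Vertices and W = 4p + 6q:
  (2/9, 56/45) → W = 376/45
  (12/17, 8/17) → W = 96/17
  (5/4, 29/20) → W = 137/10

At the optimal vertex, -2p + 10q = 12 and 9p - 5q = 4.
Solving simultaneously gives p = 5/4, q = 29/20.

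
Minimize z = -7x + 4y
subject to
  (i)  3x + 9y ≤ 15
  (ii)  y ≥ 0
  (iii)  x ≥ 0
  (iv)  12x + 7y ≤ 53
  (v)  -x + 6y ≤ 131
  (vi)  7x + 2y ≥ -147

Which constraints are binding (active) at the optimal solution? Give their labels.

(ii) and (iv)

Corner points and z = -7x + 4y:
  (0, 5/3) → z = 20/3
  (124/29, 7/29) → z = -840/29
  (0, 0) → z = 0
  (53/12, 0) → z = -371/12

The minimum is at (53/12, 0). Substituting into each constraint, equality holds for (ii) and (iv); the remaining constraints have slack.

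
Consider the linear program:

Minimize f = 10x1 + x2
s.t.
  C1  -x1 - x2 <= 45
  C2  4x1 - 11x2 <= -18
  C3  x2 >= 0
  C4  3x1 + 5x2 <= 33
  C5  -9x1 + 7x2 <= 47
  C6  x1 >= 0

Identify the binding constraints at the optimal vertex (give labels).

Extreme points and f = 10x1 + x2:
  (273/53, 186/53) → f = 2916/53
  (0, 18/11) → f = 18/11
  (0, 33/5) → f = 33/5

The minimum is at (0, 18/11). Substituting into each constraint, equality holds for C2 and C6; the remaining constraints have slack.

C2 and C6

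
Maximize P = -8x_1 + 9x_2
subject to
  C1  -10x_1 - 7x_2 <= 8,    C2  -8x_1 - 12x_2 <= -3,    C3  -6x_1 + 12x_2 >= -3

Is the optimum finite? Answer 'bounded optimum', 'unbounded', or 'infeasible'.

From the feasible point (-117/64, 47/32), moving in the direction (-7, 10) keeps every constraint satisfied while P increases without bound.

unbounded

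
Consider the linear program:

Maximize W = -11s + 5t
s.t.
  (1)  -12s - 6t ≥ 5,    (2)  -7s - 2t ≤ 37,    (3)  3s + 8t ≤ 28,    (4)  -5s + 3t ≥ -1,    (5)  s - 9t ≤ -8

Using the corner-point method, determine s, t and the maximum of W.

Extreme points and W = -11s + 5t:
  (-8/3, 9/2) → W = 311/6
  (-31/38, 91/114) → W = 739/57
  (-176/25, 307/50) → W = 5407/50
  (-349/65, 19/65) → W = 3934/65

s = -176/25, t = 307/50, maximum W = 5407/50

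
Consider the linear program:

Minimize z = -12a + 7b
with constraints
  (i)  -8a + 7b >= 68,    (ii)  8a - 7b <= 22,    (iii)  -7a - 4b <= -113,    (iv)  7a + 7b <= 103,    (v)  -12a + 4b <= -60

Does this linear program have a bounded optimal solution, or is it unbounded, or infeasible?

infeasible

The boundaries -8a + 7b = 68 and -12a + 4b = -60 meet at (173/13, 324/13), but that point violates 7a + 7b ≤ 103. Every candidate vertex is excluded by some other constraint, so the feasible region is empty.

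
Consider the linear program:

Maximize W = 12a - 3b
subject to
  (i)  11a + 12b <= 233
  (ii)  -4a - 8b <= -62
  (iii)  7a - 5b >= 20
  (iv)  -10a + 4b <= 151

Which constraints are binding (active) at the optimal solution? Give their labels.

(i) and (ii)

Corner points and W = 12a - 3b:
  (28, -25/4) → W = 1419/4
  (1405/139, 1411/139) → W = 12627/139
  (235/38, 177/38) → W = 2289/38

The maximum is at (28, -25/4). Substituting into each constraint, equality holds for (i) and (ii); the remaining constraints have slack.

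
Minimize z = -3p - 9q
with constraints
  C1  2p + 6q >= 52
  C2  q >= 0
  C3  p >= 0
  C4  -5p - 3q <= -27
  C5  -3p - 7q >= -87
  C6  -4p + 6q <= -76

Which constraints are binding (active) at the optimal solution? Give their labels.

Extreme points and z = -3p - 9q:
  (26, 0) → z = -78
  (64/3, 14/9) → z = -78
  (29, 0) → z = -87
  (527/23, 60/23) → z = -2121/23

The minimum is at (527/23, 60/23). Substituting into each constraint, equality holds for C5 and C6; the remaining constraints have slack.

C5 and C6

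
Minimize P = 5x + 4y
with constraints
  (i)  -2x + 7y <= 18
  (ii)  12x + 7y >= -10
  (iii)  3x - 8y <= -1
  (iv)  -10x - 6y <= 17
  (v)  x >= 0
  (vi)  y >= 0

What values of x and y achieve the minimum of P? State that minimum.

x = 0, y = 1/8, minimum P = 1/2

Feasible corners and P = 5x + 4y:
  (137/5, 52/5) → P = 893/5
  (0, 18/7) → P = 72/7
  (0, 1/8) → P = 1/2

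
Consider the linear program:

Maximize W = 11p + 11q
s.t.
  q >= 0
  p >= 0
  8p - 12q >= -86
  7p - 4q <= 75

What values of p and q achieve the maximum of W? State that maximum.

p = 311/13, q = 601/26, maximum W = 13453/26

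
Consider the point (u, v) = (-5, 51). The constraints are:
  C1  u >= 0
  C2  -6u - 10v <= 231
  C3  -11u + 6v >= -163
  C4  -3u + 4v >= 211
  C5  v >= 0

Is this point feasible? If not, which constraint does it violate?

not feasible — violates C1

Constraint C1: u = -5, which is not ≥ 0. All other constraints are satisfied.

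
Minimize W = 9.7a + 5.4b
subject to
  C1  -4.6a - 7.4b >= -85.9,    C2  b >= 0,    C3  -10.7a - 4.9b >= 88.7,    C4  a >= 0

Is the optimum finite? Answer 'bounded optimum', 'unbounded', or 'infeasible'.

The boundaries -4.6a - 7.4b = -85.9 and b = 0 meet at (859/46, 0), but that point violates -10.7a - 4.9b ≥ 88.7. Every candidate vertex is excluded by some other constraint, so the feasible region is empty.

infeasible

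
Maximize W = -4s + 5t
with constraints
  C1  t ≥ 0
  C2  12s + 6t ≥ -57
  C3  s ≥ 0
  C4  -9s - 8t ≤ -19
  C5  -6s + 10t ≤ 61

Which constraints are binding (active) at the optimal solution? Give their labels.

C3 and C5

Corner points and W = -4s + 5t:
  (19/9, 0) → W = -76/9
  (0, 19/8) → W = 95/8
  (0, 61/10) → W = 61/2
The feasible region is unbounded (it extends along (5, 3), (1, 0)), but W strictly decreases along every unbounded feasible direction, so there is no improving ray and the maximum is attained at a vertex.

The maximum is at (0, 61/10). Substituting into each constraint, equality holds for C3 and C5; the remaining constraints have slack.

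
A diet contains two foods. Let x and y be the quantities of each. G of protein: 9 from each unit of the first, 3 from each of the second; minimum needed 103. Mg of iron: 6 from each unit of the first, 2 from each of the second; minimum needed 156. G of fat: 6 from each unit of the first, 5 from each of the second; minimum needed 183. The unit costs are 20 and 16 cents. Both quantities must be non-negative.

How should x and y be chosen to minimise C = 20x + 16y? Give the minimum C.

Extreme points and C = 20x + 16y:
  (0, 78) → C = 1248
  (61/2, 0) → C = 610
  (23, 9) → C = 604
The feasible region is unbounded (it extends along (0, 1), (1, 0)), but C strictly increases along every unbounded feasible direction, so there is no improving ray and the minimum is attained at a vertex.

The optimum lies where 6x + 2y = 156 and 6x + 5y = 183.
Solving simultaneously gives x = 23, y = 9.

x = 23, y = 9, minimum C = 604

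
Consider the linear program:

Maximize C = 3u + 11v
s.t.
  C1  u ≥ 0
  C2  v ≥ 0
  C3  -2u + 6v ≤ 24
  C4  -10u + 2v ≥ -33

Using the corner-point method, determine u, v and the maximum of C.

u = 123/28, v = 153/28, maximum C = 513/7

Extreme points and C = 3u + 11v:
  (0, 0) → C = 0
  (0, 4) → C = 44
  (33/10, 0) → C = 99/10
  (123/28, 153/28) → C = 513/7

The optimum lies where -2u + 6v = 24 and -10u + 2v = -33.
Solving simultaneously gives u = 123/28, v = 153/28.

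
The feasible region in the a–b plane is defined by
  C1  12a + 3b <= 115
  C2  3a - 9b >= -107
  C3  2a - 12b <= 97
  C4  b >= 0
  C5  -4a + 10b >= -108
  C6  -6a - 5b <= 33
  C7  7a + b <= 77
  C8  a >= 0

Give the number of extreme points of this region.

The feasible vertices (each the meet of two boundaries and inside every other half-plane) are:
  (238/39, 181/13)
  (115/12, 0)
  (0, 107/9)
  (0, 0)

4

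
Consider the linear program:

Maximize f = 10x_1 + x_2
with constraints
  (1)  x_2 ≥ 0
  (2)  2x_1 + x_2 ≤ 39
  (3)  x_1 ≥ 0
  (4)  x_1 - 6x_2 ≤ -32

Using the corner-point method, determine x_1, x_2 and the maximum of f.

Vertices and f = 10x_1 + x_2:
  (0, 39) → f = 39
  (202/13, 103/13) → f = 2123/13
  (0, 16/3) → f = 16/3

The binding constraints are 2x_1 + x_2 = 39 and x_1 - 6x_2 = -32.
Solving simultaneously gives x_1 = 202/13, x_2 = 103/13.

x_1 = 202/13, x_2 = 103/13, maximum f = 2123/13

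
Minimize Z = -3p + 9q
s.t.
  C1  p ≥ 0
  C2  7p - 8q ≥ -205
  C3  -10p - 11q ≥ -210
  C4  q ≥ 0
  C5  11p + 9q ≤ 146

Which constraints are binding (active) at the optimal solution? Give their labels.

Corner points and Z = -3p + 9q:
  (0, 0) → Z = 0
  (0, 146/9) → Z = 146
  (146/11, 0) → Z = -438/11

The minimum is at (146/11, 0). Substituting into each constraint, equality holds for C4 and C5; the remaining constraints have slack.

C4 and C5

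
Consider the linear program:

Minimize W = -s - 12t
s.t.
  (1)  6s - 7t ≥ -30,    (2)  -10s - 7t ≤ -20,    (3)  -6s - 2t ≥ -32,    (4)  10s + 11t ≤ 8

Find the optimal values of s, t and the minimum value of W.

Feasible corners and W = -s - 12t:
  (92/11, -100/11) → W = 1108/11
  (41/10, -3) → W = 319/10
  (168/23, -136/23) → W = 1464/23

s = 41/10, t = -3, minimum W = 319/10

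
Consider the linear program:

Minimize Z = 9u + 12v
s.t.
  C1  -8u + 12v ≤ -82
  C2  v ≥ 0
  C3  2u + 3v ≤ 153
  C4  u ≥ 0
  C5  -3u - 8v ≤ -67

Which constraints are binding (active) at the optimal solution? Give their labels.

C1 and C5

Corner points and Z = 9u + 12v:
  (347/8, 265/12) → Z = 5243/8
  (73/5, 29/10) → Z = 831/5
  (153/2, 0) → Z = 1377/2
  (67/3, 0) → Z = 201

The minimum is at (73/5, 29/10). Substituting into each constraint, equality holds for C1 and C5; the remaining constraints have slack.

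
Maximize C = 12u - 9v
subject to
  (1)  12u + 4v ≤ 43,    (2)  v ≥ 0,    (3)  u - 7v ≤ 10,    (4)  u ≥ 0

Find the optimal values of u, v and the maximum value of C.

u = 43/12, v = 0, maximum C = 43

Feasible corners and C = 12u - 9v:
  (43/12, 0) → C = 43
  (0, 43/4) → C = -387/4
  (0, 0) → C = 0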